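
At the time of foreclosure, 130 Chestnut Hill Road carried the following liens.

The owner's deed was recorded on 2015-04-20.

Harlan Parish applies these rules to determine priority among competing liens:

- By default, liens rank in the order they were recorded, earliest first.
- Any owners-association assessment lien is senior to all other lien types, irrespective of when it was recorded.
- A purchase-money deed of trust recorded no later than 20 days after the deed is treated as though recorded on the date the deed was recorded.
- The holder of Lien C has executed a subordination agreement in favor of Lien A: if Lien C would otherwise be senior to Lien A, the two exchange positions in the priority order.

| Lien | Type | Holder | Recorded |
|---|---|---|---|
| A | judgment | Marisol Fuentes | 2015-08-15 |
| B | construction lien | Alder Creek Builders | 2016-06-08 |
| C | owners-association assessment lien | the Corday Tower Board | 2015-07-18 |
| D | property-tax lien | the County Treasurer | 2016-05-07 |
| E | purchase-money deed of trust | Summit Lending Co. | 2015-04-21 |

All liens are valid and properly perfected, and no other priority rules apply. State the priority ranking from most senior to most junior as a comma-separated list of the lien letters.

Adjusting effective dates: E relates back to the deed date 2015-04-20.
C is an owners-association assessment lien, so it outranks all other liens regardless of date.
The other liens, earliest effective date first: E (2015-04-20), A (2015-08-15), D (2016-05-07), B (2016-06-08).
C is senior to A before the subordination, so the two trade places.

A, E, C, D, B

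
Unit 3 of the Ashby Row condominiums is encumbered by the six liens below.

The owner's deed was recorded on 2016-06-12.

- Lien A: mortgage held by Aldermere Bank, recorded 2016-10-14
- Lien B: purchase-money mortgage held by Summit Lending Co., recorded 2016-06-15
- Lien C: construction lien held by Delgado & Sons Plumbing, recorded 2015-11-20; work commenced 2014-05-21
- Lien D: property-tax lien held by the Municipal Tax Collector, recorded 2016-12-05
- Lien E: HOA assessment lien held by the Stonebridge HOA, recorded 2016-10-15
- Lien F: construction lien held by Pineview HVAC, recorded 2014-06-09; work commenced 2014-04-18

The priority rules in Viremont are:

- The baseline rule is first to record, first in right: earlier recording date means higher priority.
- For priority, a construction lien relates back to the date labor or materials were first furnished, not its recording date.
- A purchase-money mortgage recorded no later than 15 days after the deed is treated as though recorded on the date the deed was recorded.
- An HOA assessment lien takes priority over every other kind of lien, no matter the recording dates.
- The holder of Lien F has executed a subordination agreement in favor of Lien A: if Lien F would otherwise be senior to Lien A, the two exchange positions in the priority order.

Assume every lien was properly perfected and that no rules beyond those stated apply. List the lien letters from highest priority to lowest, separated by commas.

E, A, C, B, F, D

Adjusting effective dates: B's effective date is the deed date, 2016-06-12; C's effective date is 2014-05-21, when work began; F relates back to 2014-04-18 (work commenced).
E is an HOA assessment lien and takes priority over every other lien.
Ordering the rest by effective date: F (2014-04-18), C (2014-05-21), B (2016-06-12), A (2016-10-14), D (2016-12-05).
F would otherwise be senior to A, so under the subordination agreement F and A exchange positions.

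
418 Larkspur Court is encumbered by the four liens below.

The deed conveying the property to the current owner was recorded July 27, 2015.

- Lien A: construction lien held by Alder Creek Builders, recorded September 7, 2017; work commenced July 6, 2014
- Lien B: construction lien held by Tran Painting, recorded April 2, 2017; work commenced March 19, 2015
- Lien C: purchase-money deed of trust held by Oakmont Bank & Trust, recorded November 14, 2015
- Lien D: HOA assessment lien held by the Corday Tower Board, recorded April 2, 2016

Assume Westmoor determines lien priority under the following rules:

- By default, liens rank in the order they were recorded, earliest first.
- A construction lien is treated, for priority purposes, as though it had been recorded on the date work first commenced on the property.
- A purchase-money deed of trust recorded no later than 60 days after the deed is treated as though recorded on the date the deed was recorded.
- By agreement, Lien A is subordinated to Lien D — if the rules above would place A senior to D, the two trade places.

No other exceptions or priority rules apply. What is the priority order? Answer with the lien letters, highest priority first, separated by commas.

Effective dates after the stated exceptions: A's effective date is July 6, 2014, when work began; B relates back to March 19, 2015 (work commenced); C was recorded 110 days after the deed, outside the 60-day window, so it keeps its recording date.
Ordering by effective date: A (July 6, 2014), B (March 19, 2015), C (November 14, 2015), D (April 2, 2016).
The subordination applies — A was senior to D — so A and D swap.

D, B, C, A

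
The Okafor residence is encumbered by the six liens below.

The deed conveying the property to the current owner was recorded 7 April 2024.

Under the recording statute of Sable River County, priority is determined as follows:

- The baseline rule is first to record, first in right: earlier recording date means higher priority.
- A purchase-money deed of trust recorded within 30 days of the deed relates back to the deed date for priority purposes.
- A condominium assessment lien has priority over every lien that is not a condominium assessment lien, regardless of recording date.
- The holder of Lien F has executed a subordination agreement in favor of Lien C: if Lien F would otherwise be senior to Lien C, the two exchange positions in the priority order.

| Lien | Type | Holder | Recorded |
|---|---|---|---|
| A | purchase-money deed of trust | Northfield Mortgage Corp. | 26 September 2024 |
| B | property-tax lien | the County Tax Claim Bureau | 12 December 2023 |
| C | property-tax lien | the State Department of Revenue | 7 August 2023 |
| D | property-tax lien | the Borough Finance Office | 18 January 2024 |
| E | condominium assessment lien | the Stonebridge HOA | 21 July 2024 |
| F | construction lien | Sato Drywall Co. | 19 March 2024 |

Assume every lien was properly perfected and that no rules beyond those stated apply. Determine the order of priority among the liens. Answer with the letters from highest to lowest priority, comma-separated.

First, effective dates: A missed the 30-day window (172 days after the deed), so its recording date stands.
As a condominium assessment lien, E is senior to every other lien.
The other liens, earliest effective date first: C (7 August 2023), B (12 December 2023), D (18 January 2024), F (19 March 2024), A (26 September 2024).
Since F is not senior to C, the subordination leaves the order unchanged.

E, C, B, D, F, A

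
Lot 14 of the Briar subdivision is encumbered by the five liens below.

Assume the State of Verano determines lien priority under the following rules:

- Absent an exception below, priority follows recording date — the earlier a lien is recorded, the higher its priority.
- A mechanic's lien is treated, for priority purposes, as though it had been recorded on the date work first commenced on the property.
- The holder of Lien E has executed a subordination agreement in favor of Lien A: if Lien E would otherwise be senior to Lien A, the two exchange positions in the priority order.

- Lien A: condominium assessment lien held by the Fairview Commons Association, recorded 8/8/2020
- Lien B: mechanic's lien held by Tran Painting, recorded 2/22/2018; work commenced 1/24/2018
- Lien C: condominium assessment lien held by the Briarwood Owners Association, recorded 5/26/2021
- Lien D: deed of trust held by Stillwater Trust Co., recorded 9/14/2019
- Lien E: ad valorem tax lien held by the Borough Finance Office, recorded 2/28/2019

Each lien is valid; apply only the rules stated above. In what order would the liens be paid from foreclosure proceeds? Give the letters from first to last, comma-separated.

Effective dates after the stated exceptions: B is treated as recorded 1/24/2018, the work-commencement date.
Sorted by effective date: B (1/24/2018), E (2/28/2019), D (9/14/2019), A (8/8/2020), C (5/26/2021).
Because E would otherwise rank above A, the subordination swaps them.

B, A, D, E, C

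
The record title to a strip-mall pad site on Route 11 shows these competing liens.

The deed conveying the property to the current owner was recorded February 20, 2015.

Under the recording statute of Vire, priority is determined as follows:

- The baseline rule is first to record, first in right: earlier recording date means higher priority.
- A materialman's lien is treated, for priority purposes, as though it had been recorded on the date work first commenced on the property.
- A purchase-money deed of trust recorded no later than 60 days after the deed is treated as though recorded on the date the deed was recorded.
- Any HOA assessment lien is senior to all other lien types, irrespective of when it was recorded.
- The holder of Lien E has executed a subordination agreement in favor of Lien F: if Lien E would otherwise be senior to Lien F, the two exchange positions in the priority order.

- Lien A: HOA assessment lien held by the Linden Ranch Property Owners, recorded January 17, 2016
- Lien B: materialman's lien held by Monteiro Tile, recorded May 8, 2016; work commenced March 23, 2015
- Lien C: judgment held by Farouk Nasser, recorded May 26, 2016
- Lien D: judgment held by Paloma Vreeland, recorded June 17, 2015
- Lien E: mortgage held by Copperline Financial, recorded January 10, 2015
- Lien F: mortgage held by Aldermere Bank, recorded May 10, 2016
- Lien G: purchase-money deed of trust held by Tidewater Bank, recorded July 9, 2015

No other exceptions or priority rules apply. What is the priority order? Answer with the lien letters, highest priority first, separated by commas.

Effective dates: B is treated as recorded March 23, 2015, the work-commencement date; G was recorded 139 days after the deed — beyond 60 days — so no relation-back applies.
A is an HOA assessment lien, so it outranks all other liens regardless of date.
Remaining liens by effective date: E (January 10, 2015), B (March 23, 2015), D (June 17, 2015), G (July 9, 2015), F (May 10, 2016), C (May 26, 2016).
E is senior to F before the subordination, so the two trade places.

A, F, B, D, G, E, C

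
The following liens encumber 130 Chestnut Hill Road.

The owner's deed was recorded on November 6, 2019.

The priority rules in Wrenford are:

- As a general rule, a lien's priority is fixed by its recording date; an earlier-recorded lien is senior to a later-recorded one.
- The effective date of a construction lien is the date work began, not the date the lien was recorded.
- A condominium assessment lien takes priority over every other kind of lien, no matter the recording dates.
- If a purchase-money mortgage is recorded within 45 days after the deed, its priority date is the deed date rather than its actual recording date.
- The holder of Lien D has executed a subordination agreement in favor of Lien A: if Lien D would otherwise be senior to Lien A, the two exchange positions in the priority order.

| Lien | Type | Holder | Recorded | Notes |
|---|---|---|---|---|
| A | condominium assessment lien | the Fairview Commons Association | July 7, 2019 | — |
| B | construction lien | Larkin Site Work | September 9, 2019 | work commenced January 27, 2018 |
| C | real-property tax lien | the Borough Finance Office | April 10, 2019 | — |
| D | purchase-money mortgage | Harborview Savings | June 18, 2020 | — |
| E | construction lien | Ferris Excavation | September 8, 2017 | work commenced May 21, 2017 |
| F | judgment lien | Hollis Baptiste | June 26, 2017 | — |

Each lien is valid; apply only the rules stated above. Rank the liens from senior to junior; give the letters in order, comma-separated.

A, E, F, B, C, D

Effective dates after the stated exceptions: B's effective date is January 27, 2018, when work began; D missed the 45-day window (225 days after the deed), so its recording date stands; E relates back to May 21, 2017 (work commenced).
A is a condominium assessment lien and takes priority over every other lien.
Remaining liens by effective date: E (May 21, 2017), F (June 26, 2017), B (January 27, 2018), C (April 10, 2019), D (June 18, 2020).
Since D is not senior to A, the subordination leaves the order unchanged.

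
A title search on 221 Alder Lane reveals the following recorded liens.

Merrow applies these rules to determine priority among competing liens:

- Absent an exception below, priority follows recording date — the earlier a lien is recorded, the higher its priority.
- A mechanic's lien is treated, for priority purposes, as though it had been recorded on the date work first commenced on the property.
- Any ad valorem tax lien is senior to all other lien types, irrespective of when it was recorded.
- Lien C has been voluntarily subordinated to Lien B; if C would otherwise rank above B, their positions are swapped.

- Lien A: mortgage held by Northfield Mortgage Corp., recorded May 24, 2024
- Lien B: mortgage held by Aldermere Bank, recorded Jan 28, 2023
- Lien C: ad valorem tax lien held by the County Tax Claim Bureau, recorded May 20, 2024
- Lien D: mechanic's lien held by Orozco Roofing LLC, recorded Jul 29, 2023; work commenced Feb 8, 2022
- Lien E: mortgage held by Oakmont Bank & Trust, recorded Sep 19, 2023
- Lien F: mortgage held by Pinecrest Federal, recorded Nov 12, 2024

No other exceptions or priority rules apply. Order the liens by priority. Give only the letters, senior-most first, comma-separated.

Effective dates: D relates back to Feb 8, 2022 (work commenced).
As an ad valorem tax lien, C is senior to every other lien.
The other liens, earliest effective date first: D (Feb 8, 2022), B (Jan 28, 2023), E (Sep 19, 2023), A (May 24, 2024), F (Nov 12, 2024).
C would otherwise be senior to B, so under the subordination agreement C and B exchange positions.

B, D, C, E, A, F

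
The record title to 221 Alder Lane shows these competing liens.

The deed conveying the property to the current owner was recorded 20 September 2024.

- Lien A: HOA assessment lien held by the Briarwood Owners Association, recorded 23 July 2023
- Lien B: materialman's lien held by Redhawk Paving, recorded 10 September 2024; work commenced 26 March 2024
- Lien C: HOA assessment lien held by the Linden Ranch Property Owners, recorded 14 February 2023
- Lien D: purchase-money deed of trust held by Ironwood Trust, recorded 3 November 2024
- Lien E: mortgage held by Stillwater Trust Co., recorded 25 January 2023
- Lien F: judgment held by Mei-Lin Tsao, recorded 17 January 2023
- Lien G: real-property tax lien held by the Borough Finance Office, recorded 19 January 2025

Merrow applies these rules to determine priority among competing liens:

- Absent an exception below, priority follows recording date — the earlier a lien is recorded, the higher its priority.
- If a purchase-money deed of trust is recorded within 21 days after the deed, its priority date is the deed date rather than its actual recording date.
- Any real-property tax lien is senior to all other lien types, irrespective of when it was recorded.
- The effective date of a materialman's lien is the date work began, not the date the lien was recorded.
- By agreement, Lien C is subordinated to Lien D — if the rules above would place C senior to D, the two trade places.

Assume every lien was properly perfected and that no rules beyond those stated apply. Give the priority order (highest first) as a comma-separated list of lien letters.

G, F, E, D, A, B, C

First, effective dates: B is treated as recorded 26 March 2024, the work-commencement date; D was recorded 44 days after the deed — beyond 21 days — so no relation-back applies.
G is a real-property tax lien, so it outranks all other liens regardless of date.
Ordering the rest by effective date: F (17 January 2023), E (25 January 2023), C (14 February 2023), A (23 July 2023), B (26 March 2024), D (3 November 2024).
Because C would otherwise rank above D, the subordination swaps them.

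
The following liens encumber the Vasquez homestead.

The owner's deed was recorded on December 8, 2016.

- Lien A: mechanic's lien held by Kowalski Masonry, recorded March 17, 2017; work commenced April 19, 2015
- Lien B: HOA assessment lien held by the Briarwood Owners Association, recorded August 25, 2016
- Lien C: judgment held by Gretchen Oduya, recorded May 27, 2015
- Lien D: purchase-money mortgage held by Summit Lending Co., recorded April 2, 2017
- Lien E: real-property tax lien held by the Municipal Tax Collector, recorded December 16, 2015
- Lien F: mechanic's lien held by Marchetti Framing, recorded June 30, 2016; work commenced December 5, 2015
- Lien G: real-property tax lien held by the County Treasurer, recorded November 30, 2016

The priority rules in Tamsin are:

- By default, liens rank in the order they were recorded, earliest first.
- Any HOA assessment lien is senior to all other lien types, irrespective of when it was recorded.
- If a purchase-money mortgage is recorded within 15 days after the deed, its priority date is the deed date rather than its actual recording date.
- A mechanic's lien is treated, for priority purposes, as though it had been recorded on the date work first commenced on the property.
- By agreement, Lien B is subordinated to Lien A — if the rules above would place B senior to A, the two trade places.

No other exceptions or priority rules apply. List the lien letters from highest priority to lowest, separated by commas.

Effective dates: A is treated as recorded April 19, 2015, the work-commencement date; D was recorded 115 days after the deed, outside the 15-day window, so it keeps its recording date; F relates back to December 5, 2015 (work commenced).
As an HOA assessment lien, B is senior to every other lien.
Remaining liens by effective date: A (April 19, 2015), C (May 27, 2015), F (December 5, 2015), E (December 16, 2015), G (November 30, 2016), D (April 2, 2017).
Because B would otherwise rank above A, the subordination swaps them.

A, B, C, F, E, G, D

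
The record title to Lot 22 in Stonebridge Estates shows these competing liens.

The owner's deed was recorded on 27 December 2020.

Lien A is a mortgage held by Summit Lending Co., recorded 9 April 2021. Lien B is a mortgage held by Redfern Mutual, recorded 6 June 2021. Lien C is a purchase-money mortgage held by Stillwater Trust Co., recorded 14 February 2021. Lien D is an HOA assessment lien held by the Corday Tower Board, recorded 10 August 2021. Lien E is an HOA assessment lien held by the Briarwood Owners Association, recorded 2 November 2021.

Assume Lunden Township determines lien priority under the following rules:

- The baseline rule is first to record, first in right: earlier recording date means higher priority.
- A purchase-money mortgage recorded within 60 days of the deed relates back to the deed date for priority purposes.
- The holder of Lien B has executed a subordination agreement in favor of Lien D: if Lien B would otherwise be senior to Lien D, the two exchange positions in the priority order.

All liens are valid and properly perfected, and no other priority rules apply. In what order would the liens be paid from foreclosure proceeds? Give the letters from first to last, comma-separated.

C, A, D, B, E

Effective dates: C's effective date is the deed date, 27 December 2020.
By effective date: C (27 December 2020), A (9 April 2021), B (6 June 2021), D (10 August 2021), E (2 November 2021).
B would otherwise be senior to D, so under the subordination agreement B and D exchange positions.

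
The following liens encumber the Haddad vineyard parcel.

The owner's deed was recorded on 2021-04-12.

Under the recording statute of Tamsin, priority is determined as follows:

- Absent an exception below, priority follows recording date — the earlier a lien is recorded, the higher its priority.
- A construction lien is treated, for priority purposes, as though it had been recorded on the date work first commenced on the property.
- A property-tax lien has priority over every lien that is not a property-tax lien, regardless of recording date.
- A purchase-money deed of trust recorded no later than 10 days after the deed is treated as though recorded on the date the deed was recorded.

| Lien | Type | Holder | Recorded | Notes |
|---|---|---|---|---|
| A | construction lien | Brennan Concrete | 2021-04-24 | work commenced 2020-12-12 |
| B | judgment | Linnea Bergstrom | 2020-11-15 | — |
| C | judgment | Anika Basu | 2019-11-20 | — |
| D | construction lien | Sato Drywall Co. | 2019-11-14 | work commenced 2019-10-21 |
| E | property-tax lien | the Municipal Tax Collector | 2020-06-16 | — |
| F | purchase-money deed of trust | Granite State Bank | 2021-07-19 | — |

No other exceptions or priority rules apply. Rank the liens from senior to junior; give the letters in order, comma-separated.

Effective dates after the stated exceptions: A relates back to 2020-12-12 (work commenced); D's effective date is 2019-10-21, when work began; F missed the 10-day window (98 days after the deed), so its recording date stands.
E, as a property-tax lien, has superpriority and ranks first.
The other liens, earliest effective date first: D (2019-10-21), C (2019-11-20), B (2020-11-15), A (2020-12-12), F (2021-07-19).

E, D, C, B, A, F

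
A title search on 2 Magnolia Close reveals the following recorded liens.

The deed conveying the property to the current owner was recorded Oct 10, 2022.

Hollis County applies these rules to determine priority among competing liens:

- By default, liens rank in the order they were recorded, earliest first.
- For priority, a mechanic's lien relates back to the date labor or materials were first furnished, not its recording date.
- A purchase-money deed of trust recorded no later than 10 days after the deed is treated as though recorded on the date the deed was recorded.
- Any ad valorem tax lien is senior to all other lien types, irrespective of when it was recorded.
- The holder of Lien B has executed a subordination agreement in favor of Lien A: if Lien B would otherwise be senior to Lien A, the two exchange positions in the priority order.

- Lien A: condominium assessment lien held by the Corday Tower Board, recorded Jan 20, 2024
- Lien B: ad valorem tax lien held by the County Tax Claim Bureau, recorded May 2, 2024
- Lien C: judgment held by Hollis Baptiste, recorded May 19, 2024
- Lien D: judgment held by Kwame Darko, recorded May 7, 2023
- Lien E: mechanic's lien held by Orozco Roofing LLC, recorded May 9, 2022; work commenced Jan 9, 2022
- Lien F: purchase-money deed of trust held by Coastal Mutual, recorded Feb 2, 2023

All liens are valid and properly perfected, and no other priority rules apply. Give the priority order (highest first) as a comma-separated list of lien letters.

A, E, F, D, B, C

Adjusting effective dates: E is treated as recorded Jan 9, 2022, the work-commencement date; F was recorded 115 days after the deed — beyond 10 days — so no relation-back applies.
B is an ad valorem tax lien, so it outranks all other liens regardless of date.
Remaining liens by effective date: E (Jan 9, 2022), F (Feb 2, 2023), D (May 7, 2023), A (Jan 20, 2024), C (May 19, 2024).
The subordination applies — B was senior to A — so B and A swap.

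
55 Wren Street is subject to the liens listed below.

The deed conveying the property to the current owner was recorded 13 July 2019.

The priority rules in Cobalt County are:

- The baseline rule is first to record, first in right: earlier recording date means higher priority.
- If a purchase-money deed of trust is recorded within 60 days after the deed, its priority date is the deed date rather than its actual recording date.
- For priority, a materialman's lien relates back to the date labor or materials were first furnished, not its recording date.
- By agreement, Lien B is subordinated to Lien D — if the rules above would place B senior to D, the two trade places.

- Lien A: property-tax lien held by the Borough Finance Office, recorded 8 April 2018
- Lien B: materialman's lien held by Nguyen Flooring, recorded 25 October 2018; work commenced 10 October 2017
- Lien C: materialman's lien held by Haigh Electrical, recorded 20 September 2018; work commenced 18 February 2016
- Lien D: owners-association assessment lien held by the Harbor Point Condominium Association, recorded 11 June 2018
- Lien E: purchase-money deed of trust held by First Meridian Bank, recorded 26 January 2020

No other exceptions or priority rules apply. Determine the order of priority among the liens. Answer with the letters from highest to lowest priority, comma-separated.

Adjusting effective dates: B is treated as recorded 10 October 2017, the work-commencement date; C's effective date is 18 February 2016, when work began; E was recorded 197 days after the deed — beyond 60 days — so no relation-back applies.
Ordering by effective date: C (18 February 2016), B (10 October 2017), A (8 April 2018), D (11 June 2018), E (26 January 2020).
B is senior to D before the subordination, so the two trade places.

C, D, A, B, E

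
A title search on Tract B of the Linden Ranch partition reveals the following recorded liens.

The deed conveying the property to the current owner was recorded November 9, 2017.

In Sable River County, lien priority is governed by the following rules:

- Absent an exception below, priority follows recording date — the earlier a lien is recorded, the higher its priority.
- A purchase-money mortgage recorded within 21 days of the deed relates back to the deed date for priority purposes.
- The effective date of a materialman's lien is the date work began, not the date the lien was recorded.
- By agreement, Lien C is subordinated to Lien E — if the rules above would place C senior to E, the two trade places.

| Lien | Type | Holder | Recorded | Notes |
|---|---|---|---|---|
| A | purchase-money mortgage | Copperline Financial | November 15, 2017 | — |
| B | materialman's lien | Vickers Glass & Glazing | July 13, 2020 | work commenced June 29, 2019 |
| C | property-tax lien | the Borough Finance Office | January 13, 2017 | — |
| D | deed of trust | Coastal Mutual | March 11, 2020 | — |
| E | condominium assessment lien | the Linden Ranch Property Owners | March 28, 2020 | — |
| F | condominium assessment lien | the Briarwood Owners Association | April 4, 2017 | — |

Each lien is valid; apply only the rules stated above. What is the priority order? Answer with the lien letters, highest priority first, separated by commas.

Effective dates: A's effective date is the deed date, November 9, 2017; B's effective date is June 29, 2019, when work began.
By effective date, earliest first: C (January 13, 2017), F (April 4, 2017), A (November 9, 2017), B (June 29, 2019), D (March 11, 2020), E (March 28, 2020).
C is senior to E before the subordination, so the two trade places.

E, F, A, B, D, C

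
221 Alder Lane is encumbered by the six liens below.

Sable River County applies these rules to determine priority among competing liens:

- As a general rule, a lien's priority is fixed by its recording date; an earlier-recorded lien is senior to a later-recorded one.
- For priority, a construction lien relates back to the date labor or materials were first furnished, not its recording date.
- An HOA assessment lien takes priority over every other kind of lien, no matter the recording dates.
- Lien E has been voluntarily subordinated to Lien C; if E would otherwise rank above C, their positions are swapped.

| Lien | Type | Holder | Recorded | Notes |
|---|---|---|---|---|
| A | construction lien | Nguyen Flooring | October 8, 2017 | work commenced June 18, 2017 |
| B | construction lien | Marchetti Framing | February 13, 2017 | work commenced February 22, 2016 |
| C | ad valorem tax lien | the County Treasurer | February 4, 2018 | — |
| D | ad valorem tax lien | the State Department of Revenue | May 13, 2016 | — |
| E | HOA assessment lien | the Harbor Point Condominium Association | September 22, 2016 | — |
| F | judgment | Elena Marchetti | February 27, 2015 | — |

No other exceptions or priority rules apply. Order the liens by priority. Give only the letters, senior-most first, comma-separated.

Effective dates after the stated exceptions: A is treated as recorded June 18, 2017, the work-commencement date; B's effective date is February 22, 2016, when work began.
As an HOA assessment lien, E is senior to every other lien.
Ordering the rest by effective date: F (February 27, 2015), B (February 22, 2016), D (May 13, 2016), A (June 18, 2017), C (February 4, 2018).
E would otherwise be senior to C, so under the subordination agreement E and C exchange positions.

C, F, B, D, A, E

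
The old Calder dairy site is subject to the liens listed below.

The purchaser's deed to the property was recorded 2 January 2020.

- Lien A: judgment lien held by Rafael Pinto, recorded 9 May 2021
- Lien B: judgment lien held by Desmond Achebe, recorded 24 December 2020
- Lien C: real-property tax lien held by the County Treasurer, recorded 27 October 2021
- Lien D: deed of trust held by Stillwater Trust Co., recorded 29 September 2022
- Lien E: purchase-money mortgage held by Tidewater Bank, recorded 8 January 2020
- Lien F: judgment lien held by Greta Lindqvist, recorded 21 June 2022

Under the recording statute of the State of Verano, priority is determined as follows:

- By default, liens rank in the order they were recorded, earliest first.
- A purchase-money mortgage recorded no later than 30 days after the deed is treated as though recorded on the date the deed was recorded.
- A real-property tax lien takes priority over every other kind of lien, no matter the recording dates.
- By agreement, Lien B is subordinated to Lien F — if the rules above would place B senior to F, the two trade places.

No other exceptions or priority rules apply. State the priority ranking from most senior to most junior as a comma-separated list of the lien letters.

C, E, F, A, B, D

First, effective dates: E relates back to the deed date 2 January 2020.
As a real-property tax lien, C is senior to every other lien.
Remaining liens by effective date: E (2 January 2020), B (24 December 2020), A (9 May 2021), F (21 June 2022), D (29 September 2022).
B is senior to F before the subordination, so the two trade places.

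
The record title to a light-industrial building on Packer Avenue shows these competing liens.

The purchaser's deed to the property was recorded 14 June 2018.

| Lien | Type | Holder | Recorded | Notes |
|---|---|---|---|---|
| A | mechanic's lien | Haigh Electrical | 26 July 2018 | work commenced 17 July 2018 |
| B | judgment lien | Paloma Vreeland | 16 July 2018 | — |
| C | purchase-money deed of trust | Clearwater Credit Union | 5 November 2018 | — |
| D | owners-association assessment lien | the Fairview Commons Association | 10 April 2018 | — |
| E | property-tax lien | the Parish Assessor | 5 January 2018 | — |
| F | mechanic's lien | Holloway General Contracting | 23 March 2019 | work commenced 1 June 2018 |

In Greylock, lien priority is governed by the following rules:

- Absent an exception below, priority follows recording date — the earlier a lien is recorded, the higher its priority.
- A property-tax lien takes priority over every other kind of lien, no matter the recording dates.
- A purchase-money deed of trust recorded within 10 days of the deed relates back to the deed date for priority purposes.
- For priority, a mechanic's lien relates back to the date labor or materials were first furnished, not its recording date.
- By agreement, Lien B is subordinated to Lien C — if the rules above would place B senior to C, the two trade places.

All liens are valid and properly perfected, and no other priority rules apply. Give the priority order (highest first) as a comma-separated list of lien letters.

E, D, F, C, A, B

Effective dates after the stated exceptions: A is treated as recorded 17 July 2018, the work-commencement date; C was recorded 144 days after the deed — beyond 10 days — so no relation-back applies; F relates back to 1 June 2018 (work commenced).
E is a property-tax lien, so it outranks all other liens regardless of date.
The other liens, earliest effective date first: D (10 April 2018), F (1 June 2018), B (16 July 2018), A (17 July 2018), C (5 November 2018).
B would otherwise be senior to C, so under the subordination agreement B and C exchange positions.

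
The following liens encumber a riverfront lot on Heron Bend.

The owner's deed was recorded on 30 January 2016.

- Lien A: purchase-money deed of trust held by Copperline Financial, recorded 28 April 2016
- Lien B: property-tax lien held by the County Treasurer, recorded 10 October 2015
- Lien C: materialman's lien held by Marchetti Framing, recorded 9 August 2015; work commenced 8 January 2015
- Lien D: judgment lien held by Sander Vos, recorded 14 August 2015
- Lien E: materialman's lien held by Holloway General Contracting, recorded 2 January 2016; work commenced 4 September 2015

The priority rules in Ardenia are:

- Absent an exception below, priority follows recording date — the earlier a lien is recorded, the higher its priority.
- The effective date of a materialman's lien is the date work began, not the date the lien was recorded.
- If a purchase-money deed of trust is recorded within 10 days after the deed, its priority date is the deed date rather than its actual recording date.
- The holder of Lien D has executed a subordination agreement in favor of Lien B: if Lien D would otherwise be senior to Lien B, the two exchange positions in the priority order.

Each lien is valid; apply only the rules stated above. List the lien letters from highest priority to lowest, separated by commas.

Adjusting effective dates: A was recorded 89 days after the deed — beyond 10 days — so no relation-back applies; C's effective date is 8 January 2015, when work began; E's effective date is 4 September 2015, when work began.
By effective date, earliest first: C (8 January 2015), D (14 August 2015), E (4 September 2015), B (10 October 2015), A (28 April 2016).
D would otherwise be senior to B, so under the subordination agreement D and B exchange positions.

C, B, E, D, A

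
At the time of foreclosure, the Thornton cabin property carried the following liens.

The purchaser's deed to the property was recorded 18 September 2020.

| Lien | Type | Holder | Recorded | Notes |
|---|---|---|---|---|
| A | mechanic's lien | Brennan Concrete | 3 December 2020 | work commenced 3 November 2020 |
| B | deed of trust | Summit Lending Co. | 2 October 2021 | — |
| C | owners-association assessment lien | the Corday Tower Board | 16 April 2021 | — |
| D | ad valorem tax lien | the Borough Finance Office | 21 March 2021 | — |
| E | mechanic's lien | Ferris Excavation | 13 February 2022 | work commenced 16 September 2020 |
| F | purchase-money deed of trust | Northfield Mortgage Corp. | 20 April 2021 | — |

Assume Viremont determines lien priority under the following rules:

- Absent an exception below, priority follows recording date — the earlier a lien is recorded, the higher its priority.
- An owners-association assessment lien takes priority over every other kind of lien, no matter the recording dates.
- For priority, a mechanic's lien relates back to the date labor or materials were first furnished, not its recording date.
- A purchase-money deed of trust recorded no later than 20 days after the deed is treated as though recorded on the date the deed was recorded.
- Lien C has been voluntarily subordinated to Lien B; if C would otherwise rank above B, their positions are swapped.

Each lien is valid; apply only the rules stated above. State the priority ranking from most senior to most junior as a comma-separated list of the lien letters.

B, E, A, D, F, C

Adjusting effective dates: A's effective date is 3 November 2020, when work began; E is treated as recorded 16 September 2020, the work-commencement date; F missed the 20-day window (214 days after the deed), so its recording date stands.
C is an owners-association assessment lien, so it outranks all other liens regardless of date.
Among the remaining liens, by effective date: E (16 September 2020), A (3 November 2020), D (21 March 2021), F (20 April 2021), B (2 October 2021).
C is senior to B before the subordination, so the two trade places.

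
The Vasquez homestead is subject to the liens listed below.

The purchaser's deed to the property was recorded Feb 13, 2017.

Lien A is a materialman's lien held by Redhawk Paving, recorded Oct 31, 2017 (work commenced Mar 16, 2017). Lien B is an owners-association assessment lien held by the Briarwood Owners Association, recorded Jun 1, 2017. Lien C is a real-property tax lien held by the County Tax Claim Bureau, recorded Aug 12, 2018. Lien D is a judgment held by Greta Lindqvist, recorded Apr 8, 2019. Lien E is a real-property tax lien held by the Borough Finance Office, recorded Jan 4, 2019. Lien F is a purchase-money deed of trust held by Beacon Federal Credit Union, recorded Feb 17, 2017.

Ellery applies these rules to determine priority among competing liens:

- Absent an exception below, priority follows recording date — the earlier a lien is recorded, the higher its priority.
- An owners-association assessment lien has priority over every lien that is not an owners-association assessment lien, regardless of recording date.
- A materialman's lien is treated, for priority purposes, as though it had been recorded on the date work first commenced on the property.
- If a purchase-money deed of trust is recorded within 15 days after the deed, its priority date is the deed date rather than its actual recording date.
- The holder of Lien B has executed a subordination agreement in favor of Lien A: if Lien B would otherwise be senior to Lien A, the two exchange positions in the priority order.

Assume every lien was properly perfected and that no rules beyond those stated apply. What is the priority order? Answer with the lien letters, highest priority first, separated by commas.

Effective dates: A is treated as recorded Mar 16, 2017, the work-commencement date; F was recorded within the 15-day window, so its effective date is the deed date Feb 13, 2017.
B is an owners-association assessment lien and takes priority over every other lien.
Remaining liens by effective date: F (Feb 13, 2017), A (Mar 16, 2017), C (Aug 12, 2018), E (Jan 4, 2019), D (Apr 8, 2019).
B is senior to A before the subordination, so the two trade places.

A, F, B, C, E, D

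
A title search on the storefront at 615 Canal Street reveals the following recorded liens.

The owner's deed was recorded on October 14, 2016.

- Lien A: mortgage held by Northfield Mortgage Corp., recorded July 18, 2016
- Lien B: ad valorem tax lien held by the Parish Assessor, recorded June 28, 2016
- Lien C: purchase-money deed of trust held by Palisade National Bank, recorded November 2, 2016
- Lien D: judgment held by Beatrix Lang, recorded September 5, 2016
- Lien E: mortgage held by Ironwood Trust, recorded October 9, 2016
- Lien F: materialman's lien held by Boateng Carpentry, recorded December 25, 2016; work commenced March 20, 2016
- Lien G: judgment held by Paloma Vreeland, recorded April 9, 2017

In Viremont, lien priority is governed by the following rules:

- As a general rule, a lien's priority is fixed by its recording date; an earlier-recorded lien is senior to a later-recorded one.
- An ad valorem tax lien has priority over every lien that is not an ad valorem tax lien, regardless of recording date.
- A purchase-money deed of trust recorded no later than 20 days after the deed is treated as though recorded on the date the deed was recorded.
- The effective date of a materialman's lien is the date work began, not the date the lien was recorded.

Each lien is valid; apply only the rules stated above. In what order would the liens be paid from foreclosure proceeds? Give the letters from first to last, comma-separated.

B, F, A, D, E, C, G

Adjusting effective dates: C relates back to the deed date October 14, 2016; F relates back to March 20, 2016 (work commenced).
As an ad valorem tax lien, B is senior to every other lien.
The other liens, earliest effective date first: F (March 20, 2016), A (July 18, 2016), D (September 5, 2016), E (October 9, 2016), C (October 14, 2016), G (April 9, 2017).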